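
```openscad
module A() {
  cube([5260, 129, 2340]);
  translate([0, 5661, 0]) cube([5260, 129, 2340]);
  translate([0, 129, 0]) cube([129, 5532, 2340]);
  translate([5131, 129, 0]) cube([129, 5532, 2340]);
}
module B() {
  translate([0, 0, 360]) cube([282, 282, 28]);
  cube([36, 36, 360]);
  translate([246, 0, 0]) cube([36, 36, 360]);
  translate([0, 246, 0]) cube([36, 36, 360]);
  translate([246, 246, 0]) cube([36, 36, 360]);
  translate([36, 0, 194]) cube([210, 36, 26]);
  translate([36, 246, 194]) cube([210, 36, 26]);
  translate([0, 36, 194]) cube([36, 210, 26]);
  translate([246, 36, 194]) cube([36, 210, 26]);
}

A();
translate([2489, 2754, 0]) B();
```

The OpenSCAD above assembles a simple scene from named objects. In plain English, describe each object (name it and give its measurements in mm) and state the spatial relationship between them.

A is a box-shaped house frame (walls only): outside footprint 5260×5790 mm, wall height 2340 mm, wall thickness 129 mm. The two y-facing walls run the full x-width; the two x-facing walls fit between the inner faces of the y-facing walls.

B is a four-legged stool. The seat is 282×282 mm, 28 mm thick, top at z = 388 mm. It stands on four square legs, each 36×36 mm in cross-section, from z = 0 to the seat underside, each flush with a corner of the seat. Four stretchers, 36 mm wide and 26 mm tall, connect adjacent legs with their undersides at z = 194 mm, each running between the inner faces of the legs it joins and aligned with the legs' outer faces on the other axis.

The stool sits inside the house frame, centred.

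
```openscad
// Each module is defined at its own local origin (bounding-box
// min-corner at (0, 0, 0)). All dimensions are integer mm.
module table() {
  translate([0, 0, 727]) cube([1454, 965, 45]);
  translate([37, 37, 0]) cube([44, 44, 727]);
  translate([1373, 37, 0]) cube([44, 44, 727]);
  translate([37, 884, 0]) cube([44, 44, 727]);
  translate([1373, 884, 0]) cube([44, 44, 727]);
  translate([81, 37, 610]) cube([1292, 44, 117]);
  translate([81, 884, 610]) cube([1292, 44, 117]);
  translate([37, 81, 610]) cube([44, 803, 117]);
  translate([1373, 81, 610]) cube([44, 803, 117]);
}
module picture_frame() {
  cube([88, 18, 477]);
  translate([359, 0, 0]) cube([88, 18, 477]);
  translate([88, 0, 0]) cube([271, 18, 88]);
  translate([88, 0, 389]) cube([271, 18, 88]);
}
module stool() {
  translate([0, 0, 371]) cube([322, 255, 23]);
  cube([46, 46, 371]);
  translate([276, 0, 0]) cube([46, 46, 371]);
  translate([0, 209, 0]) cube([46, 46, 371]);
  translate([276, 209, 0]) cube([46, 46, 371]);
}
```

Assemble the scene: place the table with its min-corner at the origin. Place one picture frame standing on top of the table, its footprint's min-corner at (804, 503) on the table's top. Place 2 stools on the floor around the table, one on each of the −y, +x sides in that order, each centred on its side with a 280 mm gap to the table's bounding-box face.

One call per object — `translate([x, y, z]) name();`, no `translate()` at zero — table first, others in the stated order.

table();
translate([804, 503, 772]) picture_frame();
translate([566, -535, 0]) stool();
translate([1734, 355, 0]) stool();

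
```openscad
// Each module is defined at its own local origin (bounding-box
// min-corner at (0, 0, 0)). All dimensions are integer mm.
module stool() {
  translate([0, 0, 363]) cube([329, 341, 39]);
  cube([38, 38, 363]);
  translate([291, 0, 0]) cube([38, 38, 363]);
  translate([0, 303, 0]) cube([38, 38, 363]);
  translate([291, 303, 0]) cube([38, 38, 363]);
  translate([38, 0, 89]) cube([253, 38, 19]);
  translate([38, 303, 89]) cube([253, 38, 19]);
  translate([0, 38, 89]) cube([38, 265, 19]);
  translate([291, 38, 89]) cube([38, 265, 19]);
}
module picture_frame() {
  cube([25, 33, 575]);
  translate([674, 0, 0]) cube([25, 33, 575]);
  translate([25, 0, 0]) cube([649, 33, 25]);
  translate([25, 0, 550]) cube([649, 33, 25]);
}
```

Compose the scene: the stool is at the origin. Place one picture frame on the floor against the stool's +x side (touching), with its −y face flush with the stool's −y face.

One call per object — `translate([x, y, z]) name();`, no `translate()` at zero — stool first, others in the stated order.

stool();
translate([329, 0, 0]) picture_frame();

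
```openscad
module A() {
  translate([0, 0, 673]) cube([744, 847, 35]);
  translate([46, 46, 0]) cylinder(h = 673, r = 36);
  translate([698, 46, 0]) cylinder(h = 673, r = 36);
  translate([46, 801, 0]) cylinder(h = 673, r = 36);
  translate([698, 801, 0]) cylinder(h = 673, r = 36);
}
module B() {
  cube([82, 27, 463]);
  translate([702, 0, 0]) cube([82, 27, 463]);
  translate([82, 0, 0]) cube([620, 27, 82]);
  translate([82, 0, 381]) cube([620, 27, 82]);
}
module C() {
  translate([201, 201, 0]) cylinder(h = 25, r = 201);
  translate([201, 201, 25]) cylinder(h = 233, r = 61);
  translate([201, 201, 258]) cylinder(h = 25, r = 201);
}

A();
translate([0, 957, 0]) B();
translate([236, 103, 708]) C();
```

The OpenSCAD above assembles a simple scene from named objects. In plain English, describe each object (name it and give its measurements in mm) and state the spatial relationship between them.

A is a rectangular dining table. The top is 744×847×35 mm with its upper surface at z = 708 mm. It stands on four round legs of 72 mm diameter, each leg's bounding box inset 10 mm from the nearest pair of top edges, running from the floor to the underside of the top.

B is a rectangular picture frame lying in the x–z plane (depth along y). The opening is 620 mm wide (x) by 299 mm tall (z), surrounded by a border 82 mm wide on all four sides. The frame is 27 mm deep and is made of two full-height vertical stiles with two horizontal rails fitted between them.

C is a spool: two coaxial disc flanges of radius 201 mm and thickness 25 mm, joined by a core cylinder of radius 61 mm and height 233 mm. The lower flange rests on z = 0 and the three cylinders share a vertical axis.

The picture frame is on the floor beside the table on its +y side. The spool is on top of the table.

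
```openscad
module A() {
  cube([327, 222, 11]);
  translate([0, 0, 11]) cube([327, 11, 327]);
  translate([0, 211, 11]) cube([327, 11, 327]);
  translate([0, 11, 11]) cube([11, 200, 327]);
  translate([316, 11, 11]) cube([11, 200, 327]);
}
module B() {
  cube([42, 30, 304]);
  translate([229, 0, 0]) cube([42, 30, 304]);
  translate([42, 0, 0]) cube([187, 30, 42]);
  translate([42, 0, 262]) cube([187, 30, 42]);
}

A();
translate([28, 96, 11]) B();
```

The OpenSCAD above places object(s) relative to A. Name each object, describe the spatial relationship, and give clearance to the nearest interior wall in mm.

A is an open box. B is a picture frame. The picture frame sits inside the open box, centred. The clearance to the nearest interior wall is 17 mm.

Clearances: x = 17, y = 85; minimum 17 mm.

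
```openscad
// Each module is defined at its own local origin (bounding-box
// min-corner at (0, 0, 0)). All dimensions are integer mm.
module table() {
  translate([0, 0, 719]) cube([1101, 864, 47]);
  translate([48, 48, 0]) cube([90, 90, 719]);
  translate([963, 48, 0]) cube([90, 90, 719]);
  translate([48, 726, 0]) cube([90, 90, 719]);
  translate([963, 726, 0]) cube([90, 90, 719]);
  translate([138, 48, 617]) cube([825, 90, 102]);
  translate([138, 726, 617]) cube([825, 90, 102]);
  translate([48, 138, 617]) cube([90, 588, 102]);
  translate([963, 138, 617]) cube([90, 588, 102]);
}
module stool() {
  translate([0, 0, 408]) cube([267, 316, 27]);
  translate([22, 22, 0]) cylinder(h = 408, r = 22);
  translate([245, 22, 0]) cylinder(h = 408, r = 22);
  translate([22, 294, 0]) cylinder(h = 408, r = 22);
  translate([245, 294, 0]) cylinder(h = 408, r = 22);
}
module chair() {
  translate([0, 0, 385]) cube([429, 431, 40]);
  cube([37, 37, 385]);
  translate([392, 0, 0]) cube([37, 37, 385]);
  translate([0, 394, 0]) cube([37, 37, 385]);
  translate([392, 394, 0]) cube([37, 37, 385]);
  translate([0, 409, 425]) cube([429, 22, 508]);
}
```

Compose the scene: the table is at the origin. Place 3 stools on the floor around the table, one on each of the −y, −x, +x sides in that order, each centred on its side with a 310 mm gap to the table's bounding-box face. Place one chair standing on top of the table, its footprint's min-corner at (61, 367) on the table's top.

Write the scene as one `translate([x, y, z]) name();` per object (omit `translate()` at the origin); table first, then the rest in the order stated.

table();
translate([417, -626, 0]) stool();
translate([-577, 274, 0]) stool();
translate([1411, 274, 0]) stool();
translate([61, 367, 766]) chair();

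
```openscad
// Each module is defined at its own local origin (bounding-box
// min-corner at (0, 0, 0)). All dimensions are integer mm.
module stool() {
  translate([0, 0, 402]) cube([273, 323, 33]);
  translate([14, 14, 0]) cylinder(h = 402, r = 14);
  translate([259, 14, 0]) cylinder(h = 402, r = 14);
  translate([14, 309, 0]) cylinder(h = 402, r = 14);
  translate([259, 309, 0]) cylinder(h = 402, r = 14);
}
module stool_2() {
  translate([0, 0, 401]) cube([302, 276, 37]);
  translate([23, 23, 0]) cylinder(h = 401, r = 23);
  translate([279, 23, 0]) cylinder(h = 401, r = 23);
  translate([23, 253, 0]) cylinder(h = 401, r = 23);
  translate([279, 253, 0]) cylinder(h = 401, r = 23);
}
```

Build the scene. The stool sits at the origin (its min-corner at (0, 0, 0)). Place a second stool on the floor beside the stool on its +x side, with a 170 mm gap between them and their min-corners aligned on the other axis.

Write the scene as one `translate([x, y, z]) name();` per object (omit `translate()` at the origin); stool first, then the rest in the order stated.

stool();
translate([443, 0, 0]) stool_2();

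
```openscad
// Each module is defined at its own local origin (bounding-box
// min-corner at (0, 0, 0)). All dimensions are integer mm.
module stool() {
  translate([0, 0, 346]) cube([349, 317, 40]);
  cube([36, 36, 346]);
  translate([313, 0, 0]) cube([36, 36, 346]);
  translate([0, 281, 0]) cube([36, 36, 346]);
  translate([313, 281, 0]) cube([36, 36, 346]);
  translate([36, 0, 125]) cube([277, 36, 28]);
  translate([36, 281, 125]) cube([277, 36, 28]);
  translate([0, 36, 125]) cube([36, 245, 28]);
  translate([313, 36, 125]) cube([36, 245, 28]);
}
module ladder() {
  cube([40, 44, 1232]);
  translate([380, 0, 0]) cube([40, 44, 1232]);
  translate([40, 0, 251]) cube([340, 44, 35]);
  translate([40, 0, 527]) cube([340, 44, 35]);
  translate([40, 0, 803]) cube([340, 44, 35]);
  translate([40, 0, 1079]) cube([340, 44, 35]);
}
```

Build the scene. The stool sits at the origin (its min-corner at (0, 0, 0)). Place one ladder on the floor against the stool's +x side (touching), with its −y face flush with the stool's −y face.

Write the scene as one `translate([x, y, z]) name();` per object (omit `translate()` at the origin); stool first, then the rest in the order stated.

stool();
translate([349, 0, 0]) ladder();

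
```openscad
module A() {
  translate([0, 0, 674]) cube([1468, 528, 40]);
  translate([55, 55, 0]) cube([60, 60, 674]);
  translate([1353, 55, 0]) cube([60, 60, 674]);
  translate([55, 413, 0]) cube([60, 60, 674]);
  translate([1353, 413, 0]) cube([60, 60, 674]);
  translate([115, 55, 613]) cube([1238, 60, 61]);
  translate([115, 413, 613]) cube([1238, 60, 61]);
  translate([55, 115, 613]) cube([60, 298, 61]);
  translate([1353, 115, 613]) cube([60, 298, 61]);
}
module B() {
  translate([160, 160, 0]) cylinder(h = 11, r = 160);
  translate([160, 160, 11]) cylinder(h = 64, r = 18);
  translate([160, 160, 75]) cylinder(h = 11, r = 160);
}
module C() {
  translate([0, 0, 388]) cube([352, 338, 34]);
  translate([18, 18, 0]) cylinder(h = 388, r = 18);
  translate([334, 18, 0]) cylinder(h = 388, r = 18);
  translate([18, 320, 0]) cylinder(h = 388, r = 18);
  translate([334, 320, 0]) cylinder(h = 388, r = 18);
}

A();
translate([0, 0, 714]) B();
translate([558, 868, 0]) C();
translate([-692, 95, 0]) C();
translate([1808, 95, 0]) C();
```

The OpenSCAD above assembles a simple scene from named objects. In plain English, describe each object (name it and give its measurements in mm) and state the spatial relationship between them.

A is a table with a 1468×528 mm rectangular top, 40 mm thick, top surface at z = 714 mm, supported by four 60×60 mm square legs, each inset 55 mm from the nearest pair of top edges, running from the floor. Four apron rails, 60 mm thick and 61 mm tall, run between adjacent legs with their top edges flush with the underside of the top and their outer faces flush with the legs' outer faces.

B is a spool: two coaxial disc flanges of radius 160 mm and thickness 11 mm, joined by a core cylinder of radius 18 mm and height 64 mm. The lower flange rests on z = 0 and the three cylinders share a vertical axis.

C is a four-legged stool. The seat is 352×338 mm, 34 mm thick, top at z = 422 mm. It stands on four round legs, each 36 mm in diameter, from z = 0 to the seat underside, each leg's axis is inset half a diameter from the nearest pair of seat edges (so the leg's bounding box is flush with the corner).

The spool is on top of the table. Three stools sit around the table at the +y, −x, +x sides.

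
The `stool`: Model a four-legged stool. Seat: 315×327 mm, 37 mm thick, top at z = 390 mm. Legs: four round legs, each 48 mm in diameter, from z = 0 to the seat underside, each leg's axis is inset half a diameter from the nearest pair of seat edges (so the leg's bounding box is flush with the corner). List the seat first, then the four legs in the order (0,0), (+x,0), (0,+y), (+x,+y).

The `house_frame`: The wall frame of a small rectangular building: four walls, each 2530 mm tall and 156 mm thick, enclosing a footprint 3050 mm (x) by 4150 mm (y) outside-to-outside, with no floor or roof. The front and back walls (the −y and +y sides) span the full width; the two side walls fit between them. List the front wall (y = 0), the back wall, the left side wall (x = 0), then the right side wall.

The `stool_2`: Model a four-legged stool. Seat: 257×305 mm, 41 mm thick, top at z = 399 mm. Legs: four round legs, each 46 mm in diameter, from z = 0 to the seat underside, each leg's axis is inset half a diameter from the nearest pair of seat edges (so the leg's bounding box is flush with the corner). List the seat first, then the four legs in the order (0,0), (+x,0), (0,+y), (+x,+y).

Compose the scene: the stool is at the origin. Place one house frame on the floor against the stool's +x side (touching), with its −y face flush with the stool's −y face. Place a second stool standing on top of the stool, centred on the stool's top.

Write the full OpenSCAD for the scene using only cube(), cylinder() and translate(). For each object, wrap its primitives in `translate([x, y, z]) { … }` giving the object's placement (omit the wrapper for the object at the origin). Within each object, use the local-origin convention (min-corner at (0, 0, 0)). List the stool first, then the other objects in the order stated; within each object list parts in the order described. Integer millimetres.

translate([0, 0, 353]) cube([315, 327, 37]);
translate([24, 24, 0]) cylinder(h = 353, r = 24);
translate([291, 24, 0]) cylinder(h = 353, r = 24);
translate([24, 303, 0]) cylinder(h = 353, r = 24);
translate([291, 303, 0]) cylinder(h = 353, r = 24);
translate([315, 0, 0]) {
  cube([3050, 156, 2530]);
  translate([0, 3994, 0]) cube([3050, 156, 2530]);
  translate([0, 156, 0]) cube([156, 3838, 2530]);
  translate([2894, 156, 0]) cube([156, 3838, 2530]);
}
translate([29, 11, 390]) {
  translate([0, 0, 358]) cube([257, 305, 41]);
  translate([23, 23, 0]) cylinder(h = 358, r = 23);
  translate([234, 23, 0]) cylinder(h = 358, r = 23);
  translate([23, 282, 0]) cylinder(h = 358, r = 23);
  translate([234, 282, 0]) cylinder(h = 358, r = 23);
}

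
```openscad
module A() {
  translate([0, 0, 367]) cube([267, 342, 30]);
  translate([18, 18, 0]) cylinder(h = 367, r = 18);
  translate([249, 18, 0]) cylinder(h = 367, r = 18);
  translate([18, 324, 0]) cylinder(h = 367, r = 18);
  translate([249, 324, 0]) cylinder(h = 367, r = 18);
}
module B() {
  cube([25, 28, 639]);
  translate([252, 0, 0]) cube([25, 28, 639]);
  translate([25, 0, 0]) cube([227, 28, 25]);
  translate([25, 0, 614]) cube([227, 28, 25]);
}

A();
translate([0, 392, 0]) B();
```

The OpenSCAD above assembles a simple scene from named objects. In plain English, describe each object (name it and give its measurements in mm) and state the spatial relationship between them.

A is a four-legged stool. The seat is a 267×342×30 mm slab whose top surface is at z = 397 mm; four round legs, each 36 mm in diameter, run from the floor (z = 0) to the underside of the seat, each leg's axis is inset half a diameter from the nearest pair of seat edges (so the leg's bounding box is flush with the corner).

B is a picture frame with a 227×589 mm rectangular opening (x by z) and a uniform 25 mm border on every side. Frame depth is 28 mm along y. It is built from two vertical stiles running the full outside height and two horizontal rails spanning the gap between the stiles.

The picture frame is on the floor beside the stool on its +y side.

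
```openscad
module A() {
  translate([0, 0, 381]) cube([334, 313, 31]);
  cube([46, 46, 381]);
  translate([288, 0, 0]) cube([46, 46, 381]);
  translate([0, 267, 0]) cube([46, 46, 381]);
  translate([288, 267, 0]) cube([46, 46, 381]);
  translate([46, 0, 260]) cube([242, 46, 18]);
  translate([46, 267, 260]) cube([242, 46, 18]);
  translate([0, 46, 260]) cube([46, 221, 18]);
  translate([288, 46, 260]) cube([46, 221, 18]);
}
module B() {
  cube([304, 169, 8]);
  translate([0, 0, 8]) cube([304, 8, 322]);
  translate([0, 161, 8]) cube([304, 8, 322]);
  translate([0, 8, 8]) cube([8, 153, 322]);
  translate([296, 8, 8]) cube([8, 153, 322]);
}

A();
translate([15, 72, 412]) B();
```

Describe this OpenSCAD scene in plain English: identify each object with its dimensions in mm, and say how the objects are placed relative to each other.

A is a simple wooden stool: a rectangular seat 334 mm (x) by 313 mm (y), 31 mm thick, top face at z = 412 mm, on four square legs, each 46×46 mm in cross-section. The legs rest on z = 0, each flush with a corner of the seat. Four stretchers, 46 mm wide and 18 mm tall, connect adjacent legs with their undersides at z = 260 mm, each running between the inner faces of the legs it joins and aligned with the legs' outer faces on the other axis.

B is an open-topped rectangular box: outside dimensions 304×169×330 mm, with a uniform wall and base thickness of 8 mm. The base is a full 304×169 slab on the floor; four walls sit on top of the base. The front and back walls (the −y and +y sides) span the full width; the two side walls fit between them.

The open box is on top of the stool, centred.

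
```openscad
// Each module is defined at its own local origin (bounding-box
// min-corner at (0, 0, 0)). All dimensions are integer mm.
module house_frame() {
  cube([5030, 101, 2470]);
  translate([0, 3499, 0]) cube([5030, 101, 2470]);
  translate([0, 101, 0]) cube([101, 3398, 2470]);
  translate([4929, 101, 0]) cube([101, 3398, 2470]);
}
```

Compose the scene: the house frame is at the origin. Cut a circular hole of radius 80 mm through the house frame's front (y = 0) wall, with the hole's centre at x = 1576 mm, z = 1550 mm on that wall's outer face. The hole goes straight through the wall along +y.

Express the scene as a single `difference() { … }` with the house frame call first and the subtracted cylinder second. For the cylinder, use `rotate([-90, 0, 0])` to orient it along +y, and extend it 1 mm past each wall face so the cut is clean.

difference() {
  house_frame();
  translate([1576, -1, 1550]) rotate([-90, 0, 0]) cylinder(h = 103, r = 80);
}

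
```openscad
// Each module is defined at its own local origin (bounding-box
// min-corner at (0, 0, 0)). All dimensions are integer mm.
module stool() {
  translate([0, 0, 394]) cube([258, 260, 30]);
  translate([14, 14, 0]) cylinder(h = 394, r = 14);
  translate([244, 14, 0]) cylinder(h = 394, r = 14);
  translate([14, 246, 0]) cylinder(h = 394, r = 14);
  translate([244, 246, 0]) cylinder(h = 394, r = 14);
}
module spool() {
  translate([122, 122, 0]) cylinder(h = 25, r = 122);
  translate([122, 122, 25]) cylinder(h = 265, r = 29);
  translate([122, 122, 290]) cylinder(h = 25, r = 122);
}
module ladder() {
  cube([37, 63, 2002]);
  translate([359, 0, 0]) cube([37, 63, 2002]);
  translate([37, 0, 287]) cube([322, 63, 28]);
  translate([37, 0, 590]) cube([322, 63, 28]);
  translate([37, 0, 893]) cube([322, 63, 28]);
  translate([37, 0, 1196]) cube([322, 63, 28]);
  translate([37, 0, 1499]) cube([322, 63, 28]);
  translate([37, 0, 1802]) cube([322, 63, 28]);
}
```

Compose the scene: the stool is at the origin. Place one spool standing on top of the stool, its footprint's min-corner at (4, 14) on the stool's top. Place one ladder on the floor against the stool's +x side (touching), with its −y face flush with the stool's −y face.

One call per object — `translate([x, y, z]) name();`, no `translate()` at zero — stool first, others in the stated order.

stool();
translate([4, 14, 424]) spool();
translate([258, 0, 0]) ladder();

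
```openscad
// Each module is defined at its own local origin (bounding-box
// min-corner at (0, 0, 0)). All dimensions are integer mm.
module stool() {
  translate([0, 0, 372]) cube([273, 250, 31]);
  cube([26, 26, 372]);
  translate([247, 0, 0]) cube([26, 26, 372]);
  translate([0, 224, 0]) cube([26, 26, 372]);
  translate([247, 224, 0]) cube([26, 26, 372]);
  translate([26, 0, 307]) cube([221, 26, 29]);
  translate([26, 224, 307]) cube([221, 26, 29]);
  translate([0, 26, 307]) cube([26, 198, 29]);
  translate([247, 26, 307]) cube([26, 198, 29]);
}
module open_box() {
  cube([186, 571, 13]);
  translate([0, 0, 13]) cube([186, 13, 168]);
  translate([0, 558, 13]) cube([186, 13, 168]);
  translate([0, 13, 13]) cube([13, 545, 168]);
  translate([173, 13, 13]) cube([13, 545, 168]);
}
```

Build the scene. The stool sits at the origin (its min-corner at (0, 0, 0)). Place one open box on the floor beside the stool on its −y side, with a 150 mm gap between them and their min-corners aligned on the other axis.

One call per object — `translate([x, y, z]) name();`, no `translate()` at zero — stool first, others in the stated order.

stool();
translate([0, -721, 0]) open_box();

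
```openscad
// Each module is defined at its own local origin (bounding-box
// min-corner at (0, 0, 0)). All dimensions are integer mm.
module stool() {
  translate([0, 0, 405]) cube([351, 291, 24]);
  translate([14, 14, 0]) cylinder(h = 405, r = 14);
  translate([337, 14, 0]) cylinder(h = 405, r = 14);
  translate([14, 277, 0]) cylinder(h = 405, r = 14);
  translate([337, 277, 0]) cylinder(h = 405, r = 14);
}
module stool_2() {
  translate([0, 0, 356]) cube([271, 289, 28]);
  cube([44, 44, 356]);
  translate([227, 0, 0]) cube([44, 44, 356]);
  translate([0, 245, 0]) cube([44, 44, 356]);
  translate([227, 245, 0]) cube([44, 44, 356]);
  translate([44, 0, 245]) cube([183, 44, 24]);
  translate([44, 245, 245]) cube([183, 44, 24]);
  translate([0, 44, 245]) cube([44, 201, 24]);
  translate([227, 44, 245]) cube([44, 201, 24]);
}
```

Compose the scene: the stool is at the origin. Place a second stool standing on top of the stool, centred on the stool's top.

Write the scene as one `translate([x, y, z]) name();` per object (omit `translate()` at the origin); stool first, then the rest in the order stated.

stool();
translate([40, 1, 429]) stool_2();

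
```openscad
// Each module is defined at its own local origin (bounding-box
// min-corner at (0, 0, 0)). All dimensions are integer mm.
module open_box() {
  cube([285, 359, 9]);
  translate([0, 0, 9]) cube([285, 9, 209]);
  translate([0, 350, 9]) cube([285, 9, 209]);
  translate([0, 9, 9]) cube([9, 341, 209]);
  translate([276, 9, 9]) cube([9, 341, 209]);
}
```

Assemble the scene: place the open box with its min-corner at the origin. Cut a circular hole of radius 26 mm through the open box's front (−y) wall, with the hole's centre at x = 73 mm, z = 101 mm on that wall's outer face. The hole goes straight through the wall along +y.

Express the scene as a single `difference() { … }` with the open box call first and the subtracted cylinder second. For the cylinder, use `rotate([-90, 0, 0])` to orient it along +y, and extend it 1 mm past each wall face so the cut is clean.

difference() {
  open_box();
  translate([73, -1, 101]) rotate([-90, 0, 0]) cylinder(h = 11, r = 26);
}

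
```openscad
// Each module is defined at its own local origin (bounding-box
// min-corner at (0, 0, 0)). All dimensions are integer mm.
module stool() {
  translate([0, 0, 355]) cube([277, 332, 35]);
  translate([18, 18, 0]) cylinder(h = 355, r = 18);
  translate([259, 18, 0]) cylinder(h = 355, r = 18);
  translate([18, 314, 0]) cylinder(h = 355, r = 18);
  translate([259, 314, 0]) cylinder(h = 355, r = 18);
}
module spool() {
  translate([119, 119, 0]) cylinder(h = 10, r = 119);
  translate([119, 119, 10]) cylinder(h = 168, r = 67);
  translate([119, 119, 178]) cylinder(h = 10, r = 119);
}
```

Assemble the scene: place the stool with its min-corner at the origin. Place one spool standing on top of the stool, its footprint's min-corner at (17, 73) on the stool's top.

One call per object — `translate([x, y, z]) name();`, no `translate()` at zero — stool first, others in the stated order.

stool();
translate([17, 73, 390]) spool();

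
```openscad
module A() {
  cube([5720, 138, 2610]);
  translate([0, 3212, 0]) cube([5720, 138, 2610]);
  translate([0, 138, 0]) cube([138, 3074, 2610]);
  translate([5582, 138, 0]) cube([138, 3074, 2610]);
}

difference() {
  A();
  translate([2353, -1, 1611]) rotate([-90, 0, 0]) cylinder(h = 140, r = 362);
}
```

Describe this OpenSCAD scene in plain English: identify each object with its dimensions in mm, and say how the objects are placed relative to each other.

A is a box-shaped house frame (walls only): outside footprint 5720×3350 mm, wall height 2610 mm, wall thickness 138 mm. The two y-facing walls run the full x-width; the two x-facing walls fit between the inner faces of the y-facing walls.

The house frame has a circular hole of radius 362 mm through its front wall, centred at (x = 2353, z = 1611).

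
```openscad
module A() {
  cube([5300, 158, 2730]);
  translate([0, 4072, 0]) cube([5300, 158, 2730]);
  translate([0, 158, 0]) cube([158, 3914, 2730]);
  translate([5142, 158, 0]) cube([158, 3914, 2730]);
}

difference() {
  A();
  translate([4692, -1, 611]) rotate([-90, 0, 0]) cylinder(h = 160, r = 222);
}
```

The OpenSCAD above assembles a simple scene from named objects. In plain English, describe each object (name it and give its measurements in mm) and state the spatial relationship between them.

A is a box-shaped house frame (walls only): outside footprint 5300×4230 mm, wall height 2730 mm, wall thickness 158 mm. The two y-facing walls run the full x-width; the two x-facing walls fit between the inner faces of the y-facing walls.

The house frame has a circular hole of radius 222 mm through its front wall, centred at (x = 4692, z = 611).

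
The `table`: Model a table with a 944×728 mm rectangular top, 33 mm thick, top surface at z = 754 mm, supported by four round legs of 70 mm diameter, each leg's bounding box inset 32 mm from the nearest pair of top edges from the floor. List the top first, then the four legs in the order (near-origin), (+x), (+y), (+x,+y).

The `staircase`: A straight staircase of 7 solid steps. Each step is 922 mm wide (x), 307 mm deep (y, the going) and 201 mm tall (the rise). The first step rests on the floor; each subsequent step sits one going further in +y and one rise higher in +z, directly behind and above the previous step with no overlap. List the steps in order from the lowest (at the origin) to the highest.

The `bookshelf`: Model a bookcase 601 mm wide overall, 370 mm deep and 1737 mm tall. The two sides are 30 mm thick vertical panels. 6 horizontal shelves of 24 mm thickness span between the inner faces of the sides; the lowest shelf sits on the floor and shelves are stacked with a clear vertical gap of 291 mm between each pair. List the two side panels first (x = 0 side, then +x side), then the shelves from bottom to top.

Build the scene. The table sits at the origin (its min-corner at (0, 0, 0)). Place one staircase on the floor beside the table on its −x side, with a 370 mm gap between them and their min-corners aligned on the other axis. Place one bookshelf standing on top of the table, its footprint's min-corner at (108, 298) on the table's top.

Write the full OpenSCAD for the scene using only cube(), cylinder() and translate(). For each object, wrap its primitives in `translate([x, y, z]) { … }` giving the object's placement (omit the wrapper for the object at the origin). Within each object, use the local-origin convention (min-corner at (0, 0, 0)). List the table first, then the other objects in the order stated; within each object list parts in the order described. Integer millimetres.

translate([0, 0, 721]) cube([944, 728, 33]);
translate([67, 67, 0]) cylinder(h = 721, r = 35);
translate([877, 67, 0]) cylinder(h = 721, r = 35);
translate([67, 661, 0]) cylinder(h = 721, r = 35);
translate([877, 661, 0]) cylinder(h = 721, r = 35);
translate([-1292, 0, 0]) {
  cube([922, 307, 201]);
  translate([0, 307, 201]) cube([922, 307, 201]);
  translate([0, 614, 402]) cube([922, 307, 201]);
  translate([0, 921, 603]) cube([922, 307, 201]);
  translate([0, 1228, 804]) cube([922, 307, 201]);
  translate([0, 1535, 1005]) cube([922, 307, 201]);
  translate([0, 1842, 1206]) cube([922, 307, 201]);
}
translate([108, 298, 754]) {
  cube([30, 370, 1737]);
  translate([571, 0, 0]) cube([30, 370, 1737]);
  translate([30, 0, 0]) cube([541, 370, 24]);
  translate([30, 0, 315]) cube([541, 370, 24]);
  translate([30, 0, 630]) cube([541, 370, 24]);
  translate([30, 0, 945]) cube([541, 370, 24]);
  translate([30, 0, 1260]) cube([541, 370, 24]);
  translate([30, 0, 1575]) cube([541, 370, 24]);
}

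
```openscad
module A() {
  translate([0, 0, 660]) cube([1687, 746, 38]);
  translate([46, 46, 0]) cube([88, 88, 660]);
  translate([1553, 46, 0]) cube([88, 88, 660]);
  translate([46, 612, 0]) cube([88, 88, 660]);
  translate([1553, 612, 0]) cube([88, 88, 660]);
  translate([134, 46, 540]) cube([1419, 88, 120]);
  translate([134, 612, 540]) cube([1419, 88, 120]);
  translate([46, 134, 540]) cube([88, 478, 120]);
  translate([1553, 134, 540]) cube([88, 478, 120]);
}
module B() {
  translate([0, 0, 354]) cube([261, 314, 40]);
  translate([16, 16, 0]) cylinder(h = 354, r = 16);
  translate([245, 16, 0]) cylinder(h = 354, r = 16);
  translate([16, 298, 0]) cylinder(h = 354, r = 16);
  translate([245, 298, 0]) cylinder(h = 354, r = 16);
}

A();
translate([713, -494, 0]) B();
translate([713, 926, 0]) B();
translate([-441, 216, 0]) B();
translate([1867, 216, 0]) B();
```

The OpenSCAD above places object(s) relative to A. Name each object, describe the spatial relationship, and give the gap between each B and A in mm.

Each stool's nearest face is 180 mm from the table's bounding box.

A is a table. B is a stool. Four stools sit around the table at the −y, +y, −x, +x sides. The gap between each stool and the table is 180 mm.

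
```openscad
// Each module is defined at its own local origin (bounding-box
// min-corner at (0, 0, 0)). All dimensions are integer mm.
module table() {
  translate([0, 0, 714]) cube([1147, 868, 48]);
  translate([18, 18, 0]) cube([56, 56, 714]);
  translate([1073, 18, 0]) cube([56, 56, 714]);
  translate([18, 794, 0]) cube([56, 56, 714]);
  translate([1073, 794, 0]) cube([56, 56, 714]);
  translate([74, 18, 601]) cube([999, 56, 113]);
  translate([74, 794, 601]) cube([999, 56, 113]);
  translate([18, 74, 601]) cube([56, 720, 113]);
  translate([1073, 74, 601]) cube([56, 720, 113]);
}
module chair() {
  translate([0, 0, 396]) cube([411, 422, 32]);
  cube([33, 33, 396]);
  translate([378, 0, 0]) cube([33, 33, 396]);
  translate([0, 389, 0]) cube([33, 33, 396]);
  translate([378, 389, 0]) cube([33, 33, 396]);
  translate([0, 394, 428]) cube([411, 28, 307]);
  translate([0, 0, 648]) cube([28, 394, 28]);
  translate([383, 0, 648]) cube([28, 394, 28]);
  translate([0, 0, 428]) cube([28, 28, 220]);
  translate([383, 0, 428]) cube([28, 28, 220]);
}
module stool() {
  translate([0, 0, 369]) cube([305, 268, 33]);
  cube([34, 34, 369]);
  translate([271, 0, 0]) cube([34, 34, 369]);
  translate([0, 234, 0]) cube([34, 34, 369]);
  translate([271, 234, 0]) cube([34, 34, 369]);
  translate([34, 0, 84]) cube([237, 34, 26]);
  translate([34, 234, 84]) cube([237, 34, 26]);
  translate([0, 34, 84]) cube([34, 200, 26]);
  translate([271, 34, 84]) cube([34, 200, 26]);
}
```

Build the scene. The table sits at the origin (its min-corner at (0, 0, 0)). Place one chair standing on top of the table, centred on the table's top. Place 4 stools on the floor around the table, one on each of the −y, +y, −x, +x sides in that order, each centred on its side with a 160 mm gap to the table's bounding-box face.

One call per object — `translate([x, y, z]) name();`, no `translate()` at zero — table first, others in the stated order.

table();
translate([368, 223, 762]) chair();
translate([421, -428, 0]) stool();
translate([421, 1028, 0]) stool();
translate([-465, 300, 0]) stool();
translate([1307, 300, 0]) stool();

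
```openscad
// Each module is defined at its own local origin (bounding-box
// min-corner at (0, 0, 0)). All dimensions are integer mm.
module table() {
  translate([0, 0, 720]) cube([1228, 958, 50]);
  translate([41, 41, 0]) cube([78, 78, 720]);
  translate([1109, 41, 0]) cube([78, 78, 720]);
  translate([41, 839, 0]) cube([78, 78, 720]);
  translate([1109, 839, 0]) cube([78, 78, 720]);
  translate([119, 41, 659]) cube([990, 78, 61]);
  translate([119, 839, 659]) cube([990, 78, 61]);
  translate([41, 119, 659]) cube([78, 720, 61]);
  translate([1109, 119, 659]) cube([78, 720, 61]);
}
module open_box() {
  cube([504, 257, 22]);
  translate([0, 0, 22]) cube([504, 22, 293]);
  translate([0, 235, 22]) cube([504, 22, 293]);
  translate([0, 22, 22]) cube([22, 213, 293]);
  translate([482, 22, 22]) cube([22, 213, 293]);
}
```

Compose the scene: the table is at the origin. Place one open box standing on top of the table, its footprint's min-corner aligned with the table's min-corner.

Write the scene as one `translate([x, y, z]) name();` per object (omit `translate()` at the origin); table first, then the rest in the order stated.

table();
translate([0, 0, 770]) open_box();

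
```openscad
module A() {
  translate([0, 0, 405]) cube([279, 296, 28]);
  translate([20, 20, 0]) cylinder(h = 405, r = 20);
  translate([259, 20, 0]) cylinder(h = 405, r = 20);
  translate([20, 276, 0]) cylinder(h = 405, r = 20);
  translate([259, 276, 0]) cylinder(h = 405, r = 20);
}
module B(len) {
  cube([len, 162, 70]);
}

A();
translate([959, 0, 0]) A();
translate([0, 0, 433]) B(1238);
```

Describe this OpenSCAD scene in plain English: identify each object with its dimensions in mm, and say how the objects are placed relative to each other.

A is a four-legged stool. The seat is a 279×296×28 mm slab whose top surface is at z = 433 mm; four round legs, each 40 mm in diameter, run from the floor (z = 0) to the underside of the seat, each leg's axis is inset half a diameter from the nearest pair of seat edges (so the leg's bounding box is flush with the corner).

B is a rectangular beam 1238 mm long (x), 162 mm deep (y), 70 mm thick (z).

The beam spans the tops of two stools placed 680 mm apart, resting at z = 433 mm.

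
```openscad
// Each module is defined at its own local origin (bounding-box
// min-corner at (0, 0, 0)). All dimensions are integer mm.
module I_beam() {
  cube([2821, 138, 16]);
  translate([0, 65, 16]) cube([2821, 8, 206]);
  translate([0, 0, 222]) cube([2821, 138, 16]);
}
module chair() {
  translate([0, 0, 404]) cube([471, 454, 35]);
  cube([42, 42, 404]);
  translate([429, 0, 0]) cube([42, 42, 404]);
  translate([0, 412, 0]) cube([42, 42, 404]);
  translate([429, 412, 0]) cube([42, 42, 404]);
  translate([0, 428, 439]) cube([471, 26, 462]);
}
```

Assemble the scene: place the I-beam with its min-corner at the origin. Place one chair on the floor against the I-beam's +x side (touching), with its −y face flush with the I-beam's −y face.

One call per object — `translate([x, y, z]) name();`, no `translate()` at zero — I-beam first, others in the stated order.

I_beam();
translate([2821, 0, 0]) chair();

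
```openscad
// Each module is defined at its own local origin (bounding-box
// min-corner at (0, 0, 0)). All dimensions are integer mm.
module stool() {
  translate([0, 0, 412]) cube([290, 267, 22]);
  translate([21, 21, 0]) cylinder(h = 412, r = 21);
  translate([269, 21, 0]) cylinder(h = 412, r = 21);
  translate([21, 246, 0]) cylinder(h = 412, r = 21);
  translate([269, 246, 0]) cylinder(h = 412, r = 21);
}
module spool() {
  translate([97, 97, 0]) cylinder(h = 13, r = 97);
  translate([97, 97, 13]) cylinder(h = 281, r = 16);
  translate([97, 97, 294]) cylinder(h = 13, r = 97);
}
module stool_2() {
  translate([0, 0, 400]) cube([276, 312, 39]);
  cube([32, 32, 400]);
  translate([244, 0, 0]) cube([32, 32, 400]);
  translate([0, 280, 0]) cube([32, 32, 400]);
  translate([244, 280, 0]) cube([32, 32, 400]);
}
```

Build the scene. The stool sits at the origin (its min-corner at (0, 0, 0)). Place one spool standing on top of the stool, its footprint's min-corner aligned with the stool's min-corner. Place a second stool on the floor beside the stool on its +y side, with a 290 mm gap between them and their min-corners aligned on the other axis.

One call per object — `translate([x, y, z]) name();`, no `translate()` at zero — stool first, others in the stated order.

stool();
translate([0, 0, 434]) spool();
translate([0, 557, 0]) stool_2();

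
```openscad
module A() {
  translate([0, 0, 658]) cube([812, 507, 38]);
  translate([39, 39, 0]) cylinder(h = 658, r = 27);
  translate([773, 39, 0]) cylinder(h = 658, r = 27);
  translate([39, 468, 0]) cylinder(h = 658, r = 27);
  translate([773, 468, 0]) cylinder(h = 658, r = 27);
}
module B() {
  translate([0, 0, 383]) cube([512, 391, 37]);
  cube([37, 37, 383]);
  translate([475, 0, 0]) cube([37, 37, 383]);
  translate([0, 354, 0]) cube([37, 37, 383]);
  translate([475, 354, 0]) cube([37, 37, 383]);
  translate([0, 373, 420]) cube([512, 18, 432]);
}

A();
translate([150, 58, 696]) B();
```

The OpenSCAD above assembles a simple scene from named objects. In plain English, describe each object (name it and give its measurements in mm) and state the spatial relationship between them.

A is a rectangular dining table. The top is 812×507×38 mm with its upper surface at z = 696 mm. It stands on four round legs of 54 mm diameter, each leg's bounding box inset 12 mm from the nearest pair of top edges, running from the floor to the underside of the top.

B is a chair. The seat is a 512×391×37 mm slab with its top at z = 420 mm, on four 37×37 mm corner legs (flush with the seat edges, standing on z = 0). A flat backrest 18 mm thick, 432 mm tall, spans the full seat width and rises from the seat top along its +y edge, rear face flush with the rear of the seat.

The chair is on top of the table, centred.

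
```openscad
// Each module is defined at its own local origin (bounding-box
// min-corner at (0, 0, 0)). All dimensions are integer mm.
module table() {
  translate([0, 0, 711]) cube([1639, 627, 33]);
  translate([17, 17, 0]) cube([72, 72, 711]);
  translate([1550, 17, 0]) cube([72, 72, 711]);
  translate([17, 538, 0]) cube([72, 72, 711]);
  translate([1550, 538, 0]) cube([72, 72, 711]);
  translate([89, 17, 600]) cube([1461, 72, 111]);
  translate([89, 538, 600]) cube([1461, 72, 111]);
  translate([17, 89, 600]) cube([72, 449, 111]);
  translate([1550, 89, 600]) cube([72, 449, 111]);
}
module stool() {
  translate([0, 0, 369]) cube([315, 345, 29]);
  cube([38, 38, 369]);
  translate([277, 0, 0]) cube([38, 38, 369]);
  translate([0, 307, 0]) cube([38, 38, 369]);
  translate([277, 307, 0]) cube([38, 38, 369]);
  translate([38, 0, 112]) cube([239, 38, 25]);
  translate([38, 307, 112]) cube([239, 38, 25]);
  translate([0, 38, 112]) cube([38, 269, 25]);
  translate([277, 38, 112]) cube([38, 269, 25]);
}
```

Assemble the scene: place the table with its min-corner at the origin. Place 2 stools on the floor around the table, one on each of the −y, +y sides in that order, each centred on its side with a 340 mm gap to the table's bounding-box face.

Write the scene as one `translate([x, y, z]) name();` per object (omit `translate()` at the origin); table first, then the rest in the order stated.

table();
translate([662, -685, 0]) stool();
translate([662, 967, 0]) stool();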